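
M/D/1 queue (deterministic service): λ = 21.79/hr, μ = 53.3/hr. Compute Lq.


ρ = 21.79/53.3 = 0.4088
M/D/1: Lq = ρ²/(2(1−ρ)) = 0.1671/(2·0.5912) = 0.14135

Final: 0.14135


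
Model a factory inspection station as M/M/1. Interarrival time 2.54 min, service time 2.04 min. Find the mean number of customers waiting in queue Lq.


λ = 60/2.54 = 23.6220 /hr
μ = 60/2.04 = 29.4118 /hr
ρ = λ/μ = 23.6220/29.4118 = 0.8031
Lq = ρ²/(1−ρ) = 0.6450/0.1969 = 3.2769

Final: 3.2769


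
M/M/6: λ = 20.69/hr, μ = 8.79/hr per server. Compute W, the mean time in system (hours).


a = 2.3538; ρ = 0.3923; P₀ = 0.094631
Lq = P₀·a^c·ρ/(c!(1−ρ)²) = 0.02375
Wq = Lq/λ = 0.02375/20.69 = 0.001148 hr
W = Wq + 1/μ = 0.001148 + 0.11377 = 0.11491 hr

Final: 0.11491 hr


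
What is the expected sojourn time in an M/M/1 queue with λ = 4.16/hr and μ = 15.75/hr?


W = 1/(μ−λ) = 1/(15.75 − 4.16) = 1/11.59 = 0.08628 hr

Final: 0.08628 hr


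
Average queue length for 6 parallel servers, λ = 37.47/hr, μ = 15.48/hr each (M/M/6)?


a = λ/μ = 2.4205; ρ = a/6 = 0.4034
P₀ = 0.088458
Lq = P₀·a^c·ρ / (c!·(1−ρ)²) = 0.088458·201.12980·0.4034/(720·0.35590)
= 0.02801

Final: 0.02801


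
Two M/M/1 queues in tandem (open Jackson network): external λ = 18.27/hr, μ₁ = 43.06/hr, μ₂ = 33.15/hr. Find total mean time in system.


Each node sees arrival rate λ = 18.27/hr (tandem ⇒ throughput preserved).
W₁ = 1/(μ₁−λ) = 1/(43.06−18.27) = 0.04034 hr
W₂ = 1/(μ₂−λ) = 1/(33.15−18.27) = 0.06720 hr
W_total = W₁ + W₂ = 0.04034 + 0.06720 = 0.10754 hr

Final: 0.10754 hr


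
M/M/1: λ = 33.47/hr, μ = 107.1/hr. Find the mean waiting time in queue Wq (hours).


ρ = 33.47/107.1 = 0.3125
Wq = ρ/(μ−λ) = 0.3125/(107.1 − 33.47) = 0.3125/73.63 = 0.004244 hr

Final: 0.004244 hr


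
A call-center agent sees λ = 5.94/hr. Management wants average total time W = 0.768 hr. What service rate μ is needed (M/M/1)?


W = 1/(μ−λ) ⇒ μ − λ = 1/W = 1/0.768 = 1.3021
μ = λ + 1/W = 5.94 + 1.3021 = 7.2421 per hr

Final: 7.2421 /hr


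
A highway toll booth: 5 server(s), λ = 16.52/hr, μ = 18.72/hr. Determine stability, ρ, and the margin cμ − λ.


Total capacity cμ = 5·18.72 = 93.60/hr
ρ = λ/(cμ) = 16.52/93.60 = 0.1765
Stable ⇔ ρ < 1: YES
Spare capacity = cμ − λ = 93.60 − 16.52 = 77.08/hr

Final: ρ = 0.1765; stable; margin = 77.08/hr


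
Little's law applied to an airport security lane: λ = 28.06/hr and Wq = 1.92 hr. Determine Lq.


Lq = λWq = 28.06·1.92 = 53.8752

Final: 53.8752


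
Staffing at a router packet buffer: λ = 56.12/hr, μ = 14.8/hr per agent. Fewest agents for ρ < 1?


Stability requires cμ > λ ⇔ c > λ/μ.
λ/μ = 56.12/14.8 = 3.7919
Minimum integer c = ⌊3.7919⌋ + 1 = 4
Check: 4·14.8 = 59.20 > 56.12, while 3·14.8 = 44.40 ≤ 56.12

Final: 4 servers


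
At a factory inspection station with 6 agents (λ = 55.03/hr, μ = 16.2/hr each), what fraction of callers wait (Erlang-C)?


a = λ/μ = 3.3969; ρ = a/6 = 0.5662
P₀ = 0.032326 (from M/M/c formula)
C(c,a) = [a^c/(c!(1−ρ))]·P₀ = [1536.40952/(720·0.4338)]·0.032326
= 4.91855·0.032326 = 0.158997

Final: 0.158997


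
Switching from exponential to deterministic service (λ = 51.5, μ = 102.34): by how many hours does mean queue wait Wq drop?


ρ = 51.5/102.34 = 0.5032
Wq(M/M/1) = ρ/(μ−λ) = 0.5032/50.84 = 0.009898 hr
Wq(M/D/1) = ρ/(2(μ−λ)) = 0.004949 hr
Savings = 0.009898 − 0.004949 = 0.004949 hr

Final: 0.004949 hr


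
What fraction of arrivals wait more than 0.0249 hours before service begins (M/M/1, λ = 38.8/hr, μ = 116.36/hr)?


ρ = 38.8/116.36 = 0.3334
P(Wq > t) = ρ·e^{−(μ−λ)t} = 0.3334·e^{−1.9312}
= 0.3334·0.144968 = 0.048339

Final: 0.048339


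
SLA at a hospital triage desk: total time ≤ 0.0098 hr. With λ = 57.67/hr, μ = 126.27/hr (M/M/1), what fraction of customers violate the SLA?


W ~ Exponential(μ−λ) for M/M/1.
μ − λ = 126.27 − 57.67 = 68.6000
P(W > t) = e^{−(μ−λ)t} = e^{−0.6723} = 0.510543

Final: 0.510543


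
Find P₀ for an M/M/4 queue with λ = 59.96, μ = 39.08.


a = λ/μ = 59.96/39.08 = 1.5343; ρ = a/c = 0.3836
Σ_{k=0}^{3} a^k/k! (terms k=0..3) = 1.00000 + 1.53429 + 1.17702 + 0.60196 = 4.31327
Tail: a^4/(4!(1−ρ)) = 5.54151/(24·0.6164) = 0.37457
P₀ = 1/(4.31327 + 0.37457) = 1/4.68784 = 0.213318

Final: 0.213318


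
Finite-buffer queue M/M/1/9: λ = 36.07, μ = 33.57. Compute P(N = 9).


ρ = λ/μ = 36.07/33.57 = 1.0745
P_K = (1−ρ)ρ^K/(1−ρ^(K+1)) = (-0.07447·1.908768)/(1 − 2.050917)
= -0.142148/-1.050917 = 0.135261

Final: 0.135261


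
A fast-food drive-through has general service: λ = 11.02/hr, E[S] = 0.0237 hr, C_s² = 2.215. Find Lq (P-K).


ρ = λ·E[S] = 11.02·0.0237 = 0.2612
Lq = ρ²(1+C_s²)/(2(1−ρ)) = 0.06821·(1+2.215)/(2·0.7388)
= 0.06821·3.2150/1.4777 = 0.14841

Final: 0.14841


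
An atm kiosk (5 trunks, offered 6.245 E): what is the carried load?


B(5,6.245) = 0.377168 (Erlang-B)
Carried load = a(1 − B) = 6.245·(1 − 0.377168) = 6.245·0.622832 = 3.8896 E

Final: 3.8896 Erlangs


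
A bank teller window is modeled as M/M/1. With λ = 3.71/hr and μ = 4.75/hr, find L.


ρ = λ/μ = 3.71/4.75 = 0.7811
L = ρ/(1−ρ) = 0.7811/(1 − 0.7811) = 0.7811/0.2189 = 3.5673

Final: 3.5673


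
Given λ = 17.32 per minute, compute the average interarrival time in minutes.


Mean interarrival time = 1/λ = 1/17.32 minute = 0.05774 minute
In minutes: 0.05774 × 1 = 0.05774 min

Final: 0.05774 min


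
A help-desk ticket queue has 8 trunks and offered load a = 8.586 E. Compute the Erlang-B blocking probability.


B(c,a) = (a^c/c!) / Σ_{k=0}^{c} a^k/k!
a^8/8! = 732.498180
Σ terms (k=0..8): 1.00000 + 8.58600 + 36.85970 + 105.49246 + 226.43956 + 388.84201 + 556.43291 + 682.50471 + 732.49818 = 2738.655515
B = 732.498180/2738.655515 = 0.267466

Final: 0.267466


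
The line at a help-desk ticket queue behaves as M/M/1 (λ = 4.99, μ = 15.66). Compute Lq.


ρ = 4.99/15.66 = 0.3186
Lq = ρ²/(1−ρ) = 0.1015/0.6814 = 0.1490

Final: 0.1490


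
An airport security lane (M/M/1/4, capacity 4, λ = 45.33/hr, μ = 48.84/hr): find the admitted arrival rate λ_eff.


ρ = 0.9281; P_K = (1−ρ)ρ^4/(1−ρ^5) = 0.171332
λ_eff = λ(1 − P_K) = 45.33·(1 − 0.171332) = 45.33·0.828668 = 37.5635 /hr

Final: 37.5635 /hr


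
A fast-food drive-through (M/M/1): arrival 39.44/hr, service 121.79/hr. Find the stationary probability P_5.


ρ = 39.44/121.79 = 0.3238
P_n = (1−ρ)·ρ^n = (1 − 0.3238)·0.3238^5 = 0.6762·0.003561 = 0.002408

Final: 0.002408


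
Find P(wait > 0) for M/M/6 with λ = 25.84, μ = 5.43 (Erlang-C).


a = λ/μ = 4.7587; ρ = a/6 = 0.7931
P₀ = 0.006464 (from M/M/c formula)
C(c,a) = [a^c/(c!(1−ρ))]·P₀ = [11613.31159/(720·0.2069)]·0.006464
= 77.96771·0.006464 = 0.503945

Final: 0.503945


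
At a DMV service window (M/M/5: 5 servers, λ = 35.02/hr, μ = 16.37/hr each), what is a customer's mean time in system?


a = 2.1393; ρ = 0.4279; P₀ = 0.116488
Lq = P₀·a^c·ρ/(c!(1−ρ)²) = 0.05685
Wq = Lq/λ = 0.05685/35.02 = 0.001623 hr
W = Wq + 1/μ = 0.001623 + 0.06109 = 0.06271 hr

Final: 0.06271 hr


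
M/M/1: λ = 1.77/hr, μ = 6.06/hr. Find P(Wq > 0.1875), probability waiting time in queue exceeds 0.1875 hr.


ρ = 1.77/6.06 = 0.2921
P(Wq > t) = ρ·e^{−(μ−λ)t} = 0.2921·e^{−0.8044}
= 0.2921·0.447367 = 0.130667

Final: 0.130667


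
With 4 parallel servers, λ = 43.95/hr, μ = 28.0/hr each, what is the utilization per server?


ρ = λ/(cμ) = 43.95/(4·28.0) = 43.95/112.00 = 0.3924

Final: 0.3924


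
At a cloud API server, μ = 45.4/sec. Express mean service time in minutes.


Mean service time = 1/μ = 1/45.4 second = 0.02203 second
In minutes: 0.02203 × 0.0166667 = 0.0003671 min

Final: 0.0003671 min


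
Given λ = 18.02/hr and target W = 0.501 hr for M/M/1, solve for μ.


W = 1/(μ−λ) ⇒ μ − λ = 1/W = 1/0.501 = 1.9960
μ = λ + 1/W = 18.02 + 1.9960 = 20.0160 per hr

Final: 20.0160 /hr


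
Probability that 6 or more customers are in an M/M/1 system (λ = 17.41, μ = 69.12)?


ρ = 17.41/69.12 = 0.2519
P(N ≥ n) = ρ^n = 0.2519^6 = 0.0002554

Final: 0.0002554


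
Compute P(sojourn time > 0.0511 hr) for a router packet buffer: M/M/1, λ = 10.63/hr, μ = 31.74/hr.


W ~ Exponential(μ−λ) for M/M/1.
μ − λ = 31.74 − 10.63 = 21.1100
P(W > t) = e^{−(μ−λ)t} = e^{−1.0787} = 0.340030

Final: 0.340030


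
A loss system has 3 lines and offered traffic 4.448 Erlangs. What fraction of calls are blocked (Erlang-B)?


B(c,a) = (a^c/c!) / Σ_{k=0}^{c} a^k/k!
a^3/3! = 14.667061
Σ terms (k=0..3): 1.00000 + 4.44800 + 9.89235 + 14.66706 = 30.007413
B = 14.667061/30.007413 = 0.488781

Final: 0.488781


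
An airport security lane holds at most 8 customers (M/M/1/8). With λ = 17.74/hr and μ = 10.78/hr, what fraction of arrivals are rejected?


ρ = λ/μ = 17.74/10.78 = 1.6456
P_K = (1−ρ)ρ^K/(1−ρ^(K+1)) = (-0.6456·53.787188)/(1 − 88.514351)
= -34.727164/-87.514351 = 0.396817

Final: 0.396817


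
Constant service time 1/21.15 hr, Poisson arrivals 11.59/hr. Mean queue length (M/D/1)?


ρ = 11.59/21.15 = 0.5480
M/D/1: Lq = ρ²/(2(1−ρ)) = 0.3003/(2·0.4520) = 0.33218

Final: 0.33218


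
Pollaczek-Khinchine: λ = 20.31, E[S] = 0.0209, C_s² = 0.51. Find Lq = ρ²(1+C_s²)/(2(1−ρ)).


ρ = λ·E[S] = 20.31·0.0209 = 0.4245
Lq = ρ²(1+C_s²)/(2(1−ρ)) = 0.1802·(1+0.51)/(2·0.5755)
= 0.1802·1.5100/1.1510 = 0.23637

Final: 0.23637


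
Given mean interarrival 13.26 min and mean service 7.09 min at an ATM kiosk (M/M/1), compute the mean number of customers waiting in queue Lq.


λ = 60/13.26 = 4.5249 /hr
μ = 60/7.09 = 8.4626 /hr
ρ = λ/μ = 4.5249/8.4626 = 0.5347
Lq = ρ²/(1−ρ) = 0.2859/0.4653 = 0.6144

Final: 0.6144


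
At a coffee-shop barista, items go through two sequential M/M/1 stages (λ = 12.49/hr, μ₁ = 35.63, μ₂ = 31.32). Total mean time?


Each node sees arrival rate λ = 12.49/hr (tandem ⇒ throughput preserved).
W₁ = 1/(μ₁−λ) = 1/(35.63−12.49) = 0.04322 hr
W₂ = 1/(μ₂−λ) = 1/(31.32−12.49) = 0.05311 hr
W_total = W₁ + W₂ = 0.04322 + 0.05311 = 0.09632 hr

Final: 0.09632 hr


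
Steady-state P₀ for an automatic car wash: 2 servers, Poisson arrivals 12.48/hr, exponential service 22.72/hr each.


a = λ/μ = 12.48/22.72 = 0.5493; ρ = a/c = 0.2746
Σ_{k=0}^{1} a^k/k! (terms k=0..1) = 1.00000 + 0.54930 = 1.54930
Tail: a^2/(2!(1−ρ)) = 0.30173/(2·0.7254) = 0.20799
P₀ = 1/(1.54930 + 0.20799) = 1/1.75728 = 0.569061

Final: 0.569061


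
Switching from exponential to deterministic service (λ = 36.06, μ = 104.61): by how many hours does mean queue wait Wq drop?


ρ = 36.06/104.61 = 0.3447
Wq(M/M/1) = ρ/(μ−λ) = 0.3447/68.55 = 0.005029 hr
Wq(M/D/1) = ρ/(2(μ−λ)) = 0.002514 hr
Savings = 0.005029 − 0.002514 = 0.002514 hr

Final: 0.002514 hr


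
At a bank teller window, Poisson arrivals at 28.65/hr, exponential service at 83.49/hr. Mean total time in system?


W = 1/(μ−λ) = 1/(83.49 − 28.65) = 1/54.84 = 0.01823 hr

Final: 0.01823 hr


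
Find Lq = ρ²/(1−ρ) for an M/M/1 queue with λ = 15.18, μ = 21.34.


ρ = 15.18/21.34 = 0.7113
Lq = ρ²/(1−ρ) = 0.5060/0.2887 = 1.7529

Final: 1.7529


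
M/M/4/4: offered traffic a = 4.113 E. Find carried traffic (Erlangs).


B(4,4.113) = 0.321473 (Erlang-B)
Carried load = a(1 − B) = 4.113·(1 − 0.321473) = 4.113·0.678527 = 2.7908 E

Final: 2.7908 Erlangs


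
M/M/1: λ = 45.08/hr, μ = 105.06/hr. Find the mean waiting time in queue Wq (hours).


ρ = 45.08/105.06 = 0.4291
Wq = ρ/(μ−λ) = 0.4291/(105.06 − 45.08) = 0.4291/59.98 = 0.007154 hr

Final: 0.007154 hr


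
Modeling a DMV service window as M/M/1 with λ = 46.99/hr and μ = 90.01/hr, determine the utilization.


ρ = λ/μ = 46.99/90.01 = 0.5221

Final: 0.5221


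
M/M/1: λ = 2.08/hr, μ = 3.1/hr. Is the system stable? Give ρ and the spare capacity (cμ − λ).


Total capacity cμ = 1·3.1 = 3.10/hr
ρ = λ/(cμ) = 2.08/3.10 = 0.6710
Stable ⇔ ρ < 1: YES
Spare capacity = cμ − λ = 3.10 − 2.08 = 1.02/hr

Final: ρ = 0.6710; stable; margin = 1.02/hr


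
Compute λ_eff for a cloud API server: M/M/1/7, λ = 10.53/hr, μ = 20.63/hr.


ρ = 0.5104; P_K = (1−ρ)ρ^7/(1−ρ^8) = 0.004439
λ_eff = λ(1 − P_K) = 10.53·(1 − 0.004439) = 10.53·0.995561 = 10.4833 /hr

Final: 10.4833 /hr


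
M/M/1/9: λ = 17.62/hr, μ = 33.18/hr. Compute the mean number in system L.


ρ = 17.62/33.18 = 0.5310
L = ρ[1 − (K+1)ρ^K + Kρ^(K+1)] / [(1−ρ)(1−ρ^(K+1))]
Numerator: 0.5310·(1 − 10·0.003359 + 9·0.001784) = 0.521731
Denominator: (0.4690)·(0.998216) = 0.468121
L = 0.521731/0.468121 = 1.1145

Final: 1.1145


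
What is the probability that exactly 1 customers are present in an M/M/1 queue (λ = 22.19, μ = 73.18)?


ρ = 22.19/73.18 = 0.3032
P_n = (1−ρ)·ρ^n = (1 − 0.3032)·0.3032^1 = 0.6968·0.303225 = 0.211280

Final: 0.211280


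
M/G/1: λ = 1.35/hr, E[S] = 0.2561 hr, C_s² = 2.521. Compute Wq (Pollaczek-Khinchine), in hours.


ρ = λ·E[S] = 1.35·0.2561 = 0.3457
E[S²] = E[S]²(1+C_s²) = 0.2561²·(1+2.521) = 0.230933
Wq = λ·E[S²]/(2(1−ρ)) = 1.35·0.230933/(2·0.6543) = 0.23825 hr

Final: 0.23825 hr


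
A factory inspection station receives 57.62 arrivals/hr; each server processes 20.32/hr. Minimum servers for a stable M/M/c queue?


Stability requires cμ > λ ⇔ c > λ/μ.
λ/μ = 57.62/20.32 = 2.8356
Minimum integer c = ⌊2.8356⌋ + 1 = 3
Check: 3·20.32 = 60.96 > 57.62, while 2·20.32 = 40.64 ≤ 57.62

Final: 3 servers


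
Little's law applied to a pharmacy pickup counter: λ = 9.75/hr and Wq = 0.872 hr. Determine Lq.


Lq = λWq = 9.75·0.872 = 8.5020

Final: 8.5020


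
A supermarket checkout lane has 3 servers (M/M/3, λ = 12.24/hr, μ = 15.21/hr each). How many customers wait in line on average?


a = λ/μ = 0.8047; ρ = a/3 = 0.2682
P₀ = 0.444993
Lq = P₀·a^c·ρ / (c!·(1−ρ)²) = 0.444993·0.52114·0.2682/(6·0.53547)
= 0.01936

Final: 0.01936


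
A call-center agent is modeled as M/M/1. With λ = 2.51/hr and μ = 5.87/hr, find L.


ρ = λ/μ = 2.51/5.87 = 0.4276
L = ρ/(1−ρ) = 0.4276/(1 − 0.4276) = 0.4276/0.5724 = 0.7470

Final: 0.7470


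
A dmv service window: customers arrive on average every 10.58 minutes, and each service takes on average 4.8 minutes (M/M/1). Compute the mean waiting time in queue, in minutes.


λ = 60/10.58 = 5.6711 /hr
μ = 60/4.8 = 12.5000 /hr
ρ = λ/μ = 5.6711/12.5000 = 0.4537
Wq = ρ/(μ−λ) = 0.4537/(12.5000−5.6711) = 0.06644 hr
In minutes: 0.06644·60 = 3.986 min

Final: 3.986 min


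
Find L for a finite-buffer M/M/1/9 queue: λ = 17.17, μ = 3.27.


ρ = 17.17/3.27 = 5.2508
L = ρ[1 − (K+1)ρ^K + Kρ^(K+1)] / [(1−ρ)(1−ρ^(K+1))]
Numerator: 5.2508·(1 − 10·3033911.320848 + 9·15930353.938520) = 593515301.987721
Denominator: (-4.2508)·(-15930352.938520) = 67716179.157622
L = 593515301.987721/67716179.157622 = 8.7647

Final: 8.7647


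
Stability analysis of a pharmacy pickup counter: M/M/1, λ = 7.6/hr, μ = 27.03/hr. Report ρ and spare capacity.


Total capacity cμ = 1·27.03 = 27.03/hr
ρ = λ/(cμ) = 7.6/27.03 = 0.2812
Stable ⇔ ρ < 1: YES
Spare capacity = cμ − λ = 27.03 − 7.6 = 19.43/hr

Final: ρ = 0.2812; stable; margin = 19.43/hr


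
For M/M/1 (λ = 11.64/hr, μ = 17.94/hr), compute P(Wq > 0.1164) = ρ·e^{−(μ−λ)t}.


ρ = 11.64/17.94 = 0.6488
P(Wq > t) = ρ·e^{−(μ−λ)t} = 0.6488·e^{−0.7333}
= 0.6488·0.480312 = 0.311640

Final: 0.311640


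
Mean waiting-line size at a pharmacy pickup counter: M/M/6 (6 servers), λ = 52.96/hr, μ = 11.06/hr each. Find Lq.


a = λ/μ = 4.7884; ρ = a/6 = 0.7981
P₀ = 0.006198
Lq = P₀·a^c·ρ / (c!·(1−ρ)²) = 0.006198·12054.71915·0.7981/(720·0.04078)
= 2.03095

Final: 2.03095


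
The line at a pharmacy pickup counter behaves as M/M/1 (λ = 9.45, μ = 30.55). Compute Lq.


ρ = 9.45/30.55 = 0.3093
Lq = ρ²/(1−ρ) = 0.09568/0.6907 = 0.1385

Final: 0.1385


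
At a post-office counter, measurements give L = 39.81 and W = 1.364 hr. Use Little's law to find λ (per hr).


λ = L/W = 39.81/1.364 = 29.1862 /hr

Final: 29.1862 /hr


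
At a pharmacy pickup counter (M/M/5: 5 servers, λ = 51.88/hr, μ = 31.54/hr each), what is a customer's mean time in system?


a = 1.6449; ρ = 0.3290; P₀ = 0.192527
Lq = P₀·a^c·ρ/(c!(1−ρ)²) = 0.01412
Wq = Lq/λ = 0.01412/51.88 = 0.0002721 hr
W = Wq + 1/μ = 0.0002721 + 0.03171 = 0.03198 hr

Final: 0.03198 hr


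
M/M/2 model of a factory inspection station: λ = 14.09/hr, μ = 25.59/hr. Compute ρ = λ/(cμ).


ρ = λ/(cμ) = 14.09/(2·25.59) = 14.09/51.18 = 0.2753

Final: 0.2753


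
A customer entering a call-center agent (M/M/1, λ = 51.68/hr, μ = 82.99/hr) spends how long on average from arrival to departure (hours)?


W = 1/(μ−λ) = 1/(82.99 − 51.68) = 1/31.31 = 0.03194 hr

Final: 0.03194 hr


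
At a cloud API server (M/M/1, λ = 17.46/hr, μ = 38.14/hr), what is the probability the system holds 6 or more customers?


ρ = 17.46/38.14 = 0.4578
P(N ≥ n) = ρ^n = 0.4578^6 = 0.009204

Final: 0.009204


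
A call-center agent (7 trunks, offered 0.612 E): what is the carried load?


B(7,0.612) = 0.000003460 (Erlang-B)
Carried load = a(1 − B) = 0.612·(1 − 0.000003460) = 0.612·0.999997 = 0.6120 E

Final: 0.6120 Erlangs


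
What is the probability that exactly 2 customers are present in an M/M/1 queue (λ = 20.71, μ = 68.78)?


ρ = 20.71/68.78 = 0.3011
P_n = (1−ρ)·ρ^n = (1 − 0.3011)·0.3011^2 = 0.6989·0.090664 = 0.063365

Final: 0.063365


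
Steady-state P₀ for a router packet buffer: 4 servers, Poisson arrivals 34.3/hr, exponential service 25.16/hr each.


a = λ/μ = 34.3/25.16 = 1.3633; ρ = a/c = 0.3408
Σ_{k=0}^{3} a^k/k! (terms k=0..3) = 1.00000 + 1.36328 + 0.92926 + 0.42228 = 3.71481
Tail: a^4/(4!(1−ρ)) = 3.45409/(24·0.6592) = 0.21833
P₀ = 1/(3.71481 + 0.21833) = 1/3.93315 = 0.254249

Final: 0.254249


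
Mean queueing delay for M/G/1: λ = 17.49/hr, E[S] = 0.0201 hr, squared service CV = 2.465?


ρ = λ·E[S] = 17.49·0.0201 = 0.3515
E[S²] = E[S]²(1+C_s²) = 0.0201²·(1+2.465) = 0.001400
Wq = λ·E[S²]/(2(1−ρ)) = 17.49·0.001400/(2·0.6485) = 0.01888 hr

Final: 0.01888 hr


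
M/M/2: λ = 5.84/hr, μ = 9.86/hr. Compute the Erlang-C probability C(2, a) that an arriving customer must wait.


a = λ/μ = 0.5923; ρ = a/2 = 0.2961
P₀ = 0.543036 (from M/M/c formula)
C(c,a) = [a^c/(c!(1−ρ))]·P₀ = [0.35081/(2·0.7039)]·0.543036
= 0.24921·0.543036 = 0.135328

Final: 0.135328


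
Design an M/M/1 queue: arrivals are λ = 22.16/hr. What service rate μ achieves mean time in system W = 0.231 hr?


W = 1/(μ−λ) ⇒ μ − λ = 1/W = 1/0.231 = 4.3290
μ = λ + 1/W = 22.16 + 4.3290 = 26.4890 per hr

Final: 26.4890 /hr


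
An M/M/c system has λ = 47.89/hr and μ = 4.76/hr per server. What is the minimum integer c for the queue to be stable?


Stability requires cμ > λ ⇔ c > λ/μ.
λ/μ = 47.89/4.76 = 10.0609
Minimum integer c = ⌊10.0609⌋ + 1 = 11
Check: 11·4.76 = 52.36 > 47.89, while 10·4.76 = 47.60 ≤ 47.89

Final: 11 servers


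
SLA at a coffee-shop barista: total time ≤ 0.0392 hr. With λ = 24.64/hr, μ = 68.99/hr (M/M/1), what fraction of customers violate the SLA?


W ~ Exponential(μ−λ) for M/M/1.
μ − λ = 68.99 − 24.64 = 44.3500
P(W > t) = e^{−(μ−λ)t} = e^{−1.7385} = 0.175780

Final: 0.175780


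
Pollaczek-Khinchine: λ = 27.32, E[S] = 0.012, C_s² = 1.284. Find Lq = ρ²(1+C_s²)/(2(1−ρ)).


ρ = λ·E[S] = 27.32·0.012 = 0.3278
Lq = ρ²(1+C_s²)/(2(1−ρ)) = 0.1075·(1+1.284)/(2·0.6722)
= 0.1075·2.2840/1.3443 = 0.18261

Final: 0.18261


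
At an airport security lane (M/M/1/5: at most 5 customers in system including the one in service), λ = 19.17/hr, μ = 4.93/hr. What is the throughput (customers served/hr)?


ρ = 3.8884; P_K = (1−ρ)ρ^5/(1−ρ^6) = 0.743042
λ_eff = λ(1 − P_K) = 19.17·(1 − 0.743042) = 19.17·0.256958 = 4.9259 /hr

Final: 4.9259 /hr


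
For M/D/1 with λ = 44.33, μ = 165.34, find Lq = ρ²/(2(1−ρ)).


ρ = 44.33/165.34 = 0.2681
M/D/1: Lq = ρ²/(2(1−ρ)) = 0.07189/(2·0.7319) = 0.04911

Final: 0.04911


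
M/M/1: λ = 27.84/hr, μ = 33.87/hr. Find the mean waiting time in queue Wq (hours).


ρ = 27.84/33.87 = 0.8220
Wq = ρ/(μ−λ) = 0.8220/(33.87 − 27.84) = 0.8220/6.03 = 0.1363 hr

Final: 0.1363 hr


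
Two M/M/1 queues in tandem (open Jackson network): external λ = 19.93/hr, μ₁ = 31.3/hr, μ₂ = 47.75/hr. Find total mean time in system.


Each node sees arrival rate λ = 19.93/hr (tandem ⇒ throughput preserved).
W₁ = 1/(μ₁−λ) = 1/(31.3−19.93) = 0.08795 hr
W₂ = 1/(μ₂−λ) = 1/(47.75−19.93) = 0.03595 hr
W_total = W₁ + W₂ = 0.08795 + 0.03595 = 0.12390 hr

Final: 0.12390 hr


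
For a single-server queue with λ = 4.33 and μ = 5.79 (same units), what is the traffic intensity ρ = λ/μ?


ρ = λ/μ = 4.33/5.79 = 0.7478

Final: 0.7478


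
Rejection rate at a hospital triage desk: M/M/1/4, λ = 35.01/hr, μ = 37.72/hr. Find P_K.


ρ = λ/μ = 35.01/37.72 = 0.9282
P_K = (1−ρ)ρ^K/(1−ρ^(K+1)) = (0.07185·0.742133)/(1 − 0.688814)
= 0.053319/0.311186 = 0.171340

Final: 0.171340


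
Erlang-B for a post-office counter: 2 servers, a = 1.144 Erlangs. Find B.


B(c,a) = (a^c/c!) / Σ_{k=0}^{c} a^k/k!
a^2/2! = 0.654368
Σ terms (k=0..2): 1.00000 + 1.14400 + 0.65437 = 2.798368
B = 0.654368/2.798368 = 0.233839

Final: 0.233839


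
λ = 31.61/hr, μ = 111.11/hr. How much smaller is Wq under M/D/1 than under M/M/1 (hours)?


ρ = 31.61/111.11 = 0.2845
Wq(M/M/1) = ρ/(μ−λ) = 0.2845/79.50 = 0.003579 hr
Wq(M/D/1) = ρ/(2(μ−λ)) = 0.001789 hr
Savings = 0.003579 − 0.001789 = 0.001789 hr

Final: 0.001789 hr


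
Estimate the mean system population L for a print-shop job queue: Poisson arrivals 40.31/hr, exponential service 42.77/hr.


ρ = λ/μ = 40.31/42.77 = 0.9425
L = ρ/(1−ρ) = 0.9425/(1 − 0.9425) = 0.9425/0.05752 = 16.3862

Final: 16.3862


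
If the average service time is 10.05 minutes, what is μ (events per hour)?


μ = 1/(service time) in consistent units.
1 hour = 60 min, so μ = 60/10.05 = 5.9701 per hour

Final: 5.9701 /hr


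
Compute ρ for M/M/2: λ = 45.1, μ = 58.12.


ρ = λ/(cμ) = 45.1/(2·58.12) = 45.1/116.24 = 0.3880

Final: 0.3880


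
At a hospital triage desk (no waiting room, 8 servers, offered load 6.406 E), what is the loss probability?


B(c,a) = (a^c/c!) / Σ_{k=0}^{c} a^k/k!
a^8/8! = 70.335560
Σ terms (k=0..8): 1.00000 + 6.40600 + 20.51842 + 43.81366 + 70.16758 + 89.89870 + 95.98185 + 87.83710 + 70.33556 = 485.958874
B = 70.335560/485.958874 = 0.144736

Final: 0.144736


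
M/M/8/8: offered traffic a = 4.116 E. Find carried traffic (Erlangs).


B(8,4.116) = 0.034177 (Erlang-B)
Carried load = a(1 − B) = 4.116·(1 − 0.034177) = 4.116·0.965823 = 3.9753 E

Final: 3.9753 Erlangs


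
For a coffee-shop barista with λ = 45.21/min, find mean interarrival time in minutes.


Mean interarrival time = 1/λ = 1/45.21 minute = 0.02212 minute
In minutes: 0.02212 × 1 = 0.02212 min

Final: 0.02212 min


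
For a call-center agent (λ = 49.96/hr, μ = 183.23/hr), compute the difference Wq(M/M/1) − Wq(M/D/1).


ρ = 49.96/183.23 = 0.2727
Wq(M/M/1) = ρ/(μ−λ) = 0.2727/133.27 = 0.002046 hr
Wq(M/D/1) = ρ/(2(μ−λ)) = 0.001023 hr
Savings = 0.002046 − 0.001023 = 0.001023 hr

Final: 0.001023 hr


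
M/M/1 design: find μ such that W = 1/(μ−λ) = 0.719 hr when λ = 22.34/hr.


W = 1/(μ−λ) ⇒ μ − λ = 1/W = 1/0.719 = 1.3908
μ = λ + 1/W = 22.34 + 1.3908 = 23.7308 per hr

Final: 23.7308 /hr


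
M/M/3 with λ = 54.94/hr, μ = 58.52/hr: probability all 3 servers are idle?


a = λ/μ = 54.94/58.52 = 0.9388; ρ = a/c = 0.3129
Σ_{k=0}^{2} a^k/k! (terms k=0..2) = 1.00000 + 0.93882 + 0.44070 = 2.37952
Tail: a^3/(3!(1−ρ)) = 0.82747/(6·0.6871) = 0.20073
P₀ = 1/(2.37952 + 0.20073) = 1/2.58025 = 0.387560

Final: 0.387560


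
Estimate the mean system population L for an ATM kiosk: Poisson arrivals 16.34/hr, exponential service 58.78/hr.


ρ = λ/μ = 16.34/58.78 = 0.2780
L = ρ/(1−ρ) = 0.2780/(1 − 0.2780) = 0.2780/0.7220 = 0.3850

Final: 0.3850


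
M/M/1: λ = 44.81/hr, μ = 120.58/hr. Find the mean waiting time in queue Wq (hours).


ρ = 44.81/120.58 = 0.3716
Wq = ρ/(μ−λ) = 0.3716/(120.58 − 44.81) = 0.3716/75.77 = 0.004905 hr

Final: 0.004905 hr


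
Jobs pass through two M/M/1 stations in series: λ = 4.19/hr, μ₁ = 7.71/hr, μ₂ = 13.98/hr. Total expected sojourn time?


Each node sees arrival rate λ = 4.19/hr (tandem ⇒ throughput preserved).
W₁ = 1/(μ₁−λ) = 1/(7.71−4.19) = 0.28409 hr
W₂ = 1/(μ₂−λ) = 1/(13.98−4.19) = 0.10215 hr
W_total = W₁ + W₂ = 0.28409 + 0.10215 = 0.38624 hr

Final: 0.38624 hr


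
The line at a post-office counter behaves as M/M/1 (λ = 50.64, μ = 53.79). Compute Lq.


ρ = 50.64/53.79 = 0.9414
Lq = ρ²/(1−ρ) = 0.8863/0.05856 = 15.1348

Final: 15.1348


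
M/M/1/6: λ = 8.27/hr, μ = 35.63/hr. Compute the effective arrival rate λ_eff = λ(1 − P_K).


ρ = 0.2321; P_K = (1−ρ)ρ^6/(1−ρ^7) = 0.0001201
λ_eff = λ(1 − P_K) = 8.27·(1 − 0.0001201) = 8.27·0.999880 = 8.2690 /hr

Final: 8.2690 /hr


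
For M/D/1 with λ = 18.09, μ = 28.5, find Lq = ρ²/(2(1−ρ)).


ρ = 18.09/28.5 = 0.6347
M/D/1: Lq = ρ²/(2(1−ρ)) = 0.4029/(2·0.3653) = 0.55151

Final: 0.55151


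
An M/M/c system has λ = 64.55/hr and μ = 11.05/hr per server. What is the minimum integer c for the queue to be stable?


Stability requires cμ > λ ⇔ c > λ/μ.
λ/μ = 64.55/11.05 = 5.8416
Minimum integer c = ⌊5.8416⌋ + 1 = 6
Check: 6·11.05 = 66.30 > 64.55, while 5·11.05 = 55.25 ≤ 64.55

Final: 6 servers


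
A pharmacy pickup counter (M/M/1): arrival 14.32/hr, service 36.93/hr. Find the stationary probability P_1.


ρ = 14.32/36.93 = 0.3878
P_n = (1−ρ)·ρ^n = (1 − 0.3878)·0.3878^1 = 0.6122·0.387761 = 0.237402

Final: 0.237402


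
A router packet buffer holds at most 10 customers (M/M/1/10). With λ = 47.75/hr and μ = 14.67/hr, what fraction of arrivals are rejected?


ρ = λ/μ = 47.75/14.67 = 3.2549
P_K = (1−ρ)ρ^K/(1−ρ^(K+1)) = (-2.2549·133485.047622)/(1 − 434486.095702)
= -301001.048080/-434485.095702 = 0.692776

Final: 0.692776


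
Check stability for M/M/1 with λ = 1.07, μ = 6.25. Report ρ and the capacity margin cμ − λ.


Total capacity cμ = 1·6.25 = 6.25/hr
ρ = λ/(cμ) = 1.07/6.25 = 0.1712
Stable ⇔ ρ < 1: YES
Spare capacity = cμ − λ = 6.25 − 1.07 = 5.18/hr

Final: ρ = 0.1712; stable; margin = 5.18/hr


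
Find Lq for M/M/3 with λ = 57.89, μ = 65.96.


a = λ/μ = 0.8777; ρ = a/3 = 0.2926
P₀ = 0.412872
Lq = P₀·a^c·ρ / (c!·(1−ρ)²) = 0.412872·0.67603·0.2926/(6·0.50048)
= 0.02719

Final: 0.02719


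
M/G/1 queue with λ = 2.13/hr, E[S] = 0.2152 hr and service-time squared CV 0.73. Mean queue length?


ρ = λ·E[S] = 2.13·0.2152 = 0.4584
Lq = ρ²(1+C_s²)/(2(1−ρ)) = 0.2101·(1+0.73)/(2·0.5416)
= 0.2101·1.7300/1.0832 = 0.33555

Final: 0.33555


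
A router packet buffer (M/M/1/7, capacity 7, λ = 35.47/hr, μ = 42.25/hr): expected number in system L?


ρ = 35.47/42.25 = 0.8395
L = ρ[1 − (K+1)ρ^K + Kρ^(K+1)] / [(1−ρ)(1−ρ^(K+1))]
Numerator: 0.8395·(1 − 8·0.293928 + 7·0.246761) = 0.315577
Denominator: (0.1605)·(0.753239) = 0.120875
L = 0.315577/0.120875 = 2.6108

Final: 2.6108


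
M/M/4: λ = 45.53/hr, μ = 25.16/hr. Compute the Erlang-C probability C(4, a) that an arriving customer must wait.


a = λ/μ = 1.8096; ρ = a/4 = 0.4524
P₀ = 0.159984 (from M/M/c formula)
C(c,a) = [a^c/(c!(1−ρ))]·P₀ = [10.72378/(24·0.5476)]·0.159984
= 0.81598·0.159984 = 0.130543

Final: 0.130543


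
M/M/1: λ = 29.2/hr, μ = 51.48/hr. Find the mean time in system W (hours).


W = 1/(μ−λ) = 1/(51.48 − 29.2) = 1/22.28 = 0.04488 hr

Final: 0.04488 hr


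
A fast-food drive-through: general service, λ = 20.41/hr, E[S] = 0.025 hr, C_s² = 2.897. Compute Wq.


ρ = λ·E[S] = 20.41·0.025 = 0.5102
E[S²] = E[S]²(1+C_s²) = 0.025²·(1+2.897) = 0.002436
Wq = λ·E[S²]/(2(1−ρ)) = 20.41·0.002436/(2·0.4898) = 0.05075 hr

Final: 0.05075 hr


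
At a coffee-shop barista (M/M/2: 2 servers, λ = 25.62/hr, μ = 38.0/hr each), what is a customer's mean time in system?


a = 0.6742; ρ = 0.3371; P₀ = 0.495769
Lq = P₀·a^c·ρ/(c!(1−ρ)²) = 0.08644
Wq = Lq/λ = 0.08644/25.62 = 0.003374 hr
W = Wq + 1/μ = 0.003374 + 0.02632 = 0.02969 hr

Final: 0.02969 hr


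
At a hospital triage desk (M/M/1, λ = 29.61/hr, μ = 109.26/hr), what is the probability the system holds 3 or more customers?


ρ = 29.61/109.26 = 0.2710
P(N ≥ n) = ρ^n = 0.2710^3 = 0.019904

Final: 0.019904


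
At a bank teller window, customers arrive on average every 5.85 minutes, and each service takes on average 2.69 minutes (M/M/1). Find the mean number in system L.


λ = 60/5.85 = 10.2564 /hr
μ = 60/2.69 = 22.3048 /hr
ρ = λ/μ = 10.2564/22.3048 = 0.4598
L = ρ/(1−ρ) = 0.4598/0.5402 = 0.8513

Final: 0.8513


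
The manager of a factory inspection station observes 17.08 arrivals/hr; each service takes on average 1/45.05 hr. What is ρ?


ρ = λ/μ = 17.08/45.05 = 0.3791

Final: 0.3791


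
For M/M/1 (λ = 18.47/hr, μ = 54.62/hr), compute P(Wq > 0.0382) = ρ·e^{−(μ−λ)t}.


ρ = 18.47/54.62 = 0.3382
P(Wq > t) = ρ·e^{−(μ−λ)t} = 0.3382·e^{−1.3809}
= 0.3382·0.251345 = 0.084993

Final: 0.084993


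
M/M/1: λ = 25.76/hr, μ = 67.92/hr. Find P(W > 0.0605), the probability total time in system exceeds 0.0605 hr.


W ~ Exponential(μ−λ) for M/M/1.
μ − λ = 67.92 − 25.76 = 42.1600
P(W > t) = e^{−(μ−λ)t} = e^{−2.5507} = 0.078029

Final: 0.078029


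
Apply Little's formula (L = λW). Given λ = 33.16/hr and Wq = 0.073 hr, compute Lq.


Lq = λWq = 33.16·0.073 = 2.4207

Final: 2.4207


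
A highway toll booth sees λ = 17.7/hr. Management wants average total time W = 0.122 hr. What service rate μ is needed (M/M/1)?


W = 1/(μ−λ) ⇒ μ − λ = 1/W = 1/0.122 = 8.1967
μ = λ + 1/W = 17.7 + 8.1967 = 25.8967 per hr

Final: 25.8967 /hr


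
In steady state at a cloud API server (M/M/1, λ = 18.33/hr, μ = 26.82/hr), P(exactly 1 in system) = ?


ρ = 18.33/26.82 = 0.6834
P_n = (1−ρ)·ρ^n = (1 − 0.6834)·0.6834^1 = 0.3166·0.683445 = 0.216348

Final: 0.216348


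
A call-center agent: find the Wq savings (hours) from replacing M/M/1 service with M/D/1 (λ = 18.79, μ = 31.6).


ρ = 18.79/31.6 = 0.5946
Wq(M/M/1) = ρ/(μ−λ) = 0.5946/12.81 = 0.04642 hr
Wq(M/D/1) = ρ/(2(μ−λ)) = 0.02321 hr
Savings = 0.04642 − 0.02321 = 0.02321 hr

Final: 0.02321 hr


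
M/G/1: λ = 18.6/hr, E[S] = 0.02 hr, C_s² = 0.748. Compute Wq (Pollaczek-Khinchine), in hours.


ρ = λ·E[S] = 18.6·0.02 = 0.3720
E[S²] = E[S]²(1+C_s²) = 0.02²·(1+0.748) = 0.0006992
Wq = λ·E[S²]/(2(1−ρ)) = 18.6·0.0006992/(2·0.6280) = 0.01035 hr

Final: 0.01035 hr


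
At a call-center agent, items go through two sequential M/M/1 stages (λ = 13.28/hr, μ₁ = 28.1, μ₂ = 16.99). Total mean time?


Each node sees arrival rate λ = 13.28/hr (tandem ⇒ throughput preserved).
W₁ = 1/(μ₁−λ) = 1/(28.1−13.28) = 0.06748 hr
W₂ = 1/(μ₂−λ) = 1/(16.99−13.28) = 0.26954 hr
W_total = W₁ + W₂ = 0.06748 + 0.26954 = 0.33702 hr

Final: 0.33702 hr


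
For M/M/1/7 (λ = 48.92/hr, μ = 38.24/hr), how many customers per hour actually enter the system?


ρ = 1.2793; P_K = (1−ρ)ρ^7/(1−ρ^8) = 0.253677
λ_eff = λ(1 − P_K) = 48.92·(1 − 0.253677) = 48.92·0.746323 = 36.5101 /hr

Final: 36.5101 /hr


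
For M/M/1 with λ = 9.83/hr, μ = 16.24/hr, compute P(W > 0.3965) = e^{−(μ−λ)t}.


W ~ Exponential(μ−λ) for M/M/1.
μ − λ = 16.24 − 9.83 = 6.4100
P(W > t) = e^{−(μ−λ)t} = e^{−2.5416} = 0.078743

Final: 0.078743


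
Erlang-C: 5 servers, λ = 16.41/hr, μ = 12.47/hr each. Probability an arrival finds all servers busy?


a = λ/μ = 1.3160; ρ = a/5 = 0.2632
P₀ = 0.268007 (from M/M/c formula)
C(c,a) = [a^c/(c!(1−ρ))]·P₀ = [3.94649/(120·0.7368)]·0.268007
= 0.04463·0.268007 = 0.011962

Final: 0.011962


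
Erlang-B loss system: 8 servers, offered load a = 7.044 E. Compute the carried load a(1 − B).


B(8,7.044) = 0.181352 (Erlang-B)
Carried load = a(1 − B) = 7.044·(1 − 0.181352) = 7.044·0.818648 = 5.7666 E

Final: 5.7666 Erlangs


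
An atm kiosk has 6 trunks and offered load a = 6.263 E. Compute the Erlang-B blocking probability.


B(c,a) = (a^c/c!) / Σ_{k=0}^{c} a^k/k!
a^6/6! = 83.822763
Σ terms (k=0..6): 1.00000 + 6.26300 + 19.61258 + 40.94454 + 64.10891 + 80.30282 + 83.82276 = 296.054621
B = 83.822763/296.054621 = 0.283133

Final: 0.283133


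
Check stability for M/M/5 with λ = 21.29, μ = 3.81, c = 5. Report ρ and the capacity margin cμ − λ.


Total capacity cμ = 5·3.81 = 19.05/hr
ρ = λ/(cμ) = 21.29/19.05 = 1.1176
Stable ⇔ ρ < 1: NO
Spare capacity = cμ − λ = 19.05 − 21.29 = -2.24/hr

Final: ρ = 1.1176; unstable; margin = -2.24/hr


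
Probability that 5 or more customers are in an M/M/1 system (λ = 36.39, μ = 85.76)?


ρ = 36.39/85.76 = 0.4243
P(N ≥ n) = ρ^n = 0.4243^5 = 0.013756

Final: 0.013756


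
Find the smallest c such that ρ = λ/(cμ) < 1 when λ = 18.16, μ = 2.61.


Stability requires cμ > λ ⇔ c > λ/μ.
λ/μ = 18.16/2.61 = 6.9579
Minimum integer c = ⌊6.9579⌋ + 1 = 7
Check: 7·2.61 = 18.27 > 18.16, while 6·2.61 = 15.66 ≤ 18.16

Final: 7 servers


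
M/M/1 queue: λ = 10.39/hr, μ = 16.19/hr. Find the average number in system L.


ρ = λ/μ = 10.39/16.19 = 0.6418
L = ρ/(1−ρ) = 0.6418/(1 − 0.6418) = 0.6418/0.3582 = 1.7914

Final: 1.7914


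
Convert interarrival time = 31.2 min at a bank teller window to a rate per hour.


λ = 1/(interarrival time) in consistent units.
1 hour = 60 min, so λ = 60/31.2 = 1.9231 per hour

Final: 1.9231 /hr


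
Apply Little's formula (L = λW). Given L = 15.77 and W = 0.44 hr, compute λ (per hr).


λ = L/W = 15.77/0.44 = 35.8409 /hr

Final: 35.8409 /hr


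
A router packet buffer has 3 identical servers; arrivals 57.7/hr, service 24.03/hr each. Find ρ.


ρ = λ/(cμ) = 57.7/(3·24.03) = 57.7/72.09 = 0.8004

Final: 0.8004


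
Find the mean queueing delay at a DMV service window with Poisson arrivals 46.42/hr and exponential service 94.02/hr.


ρ = 46.42/94.02 = 0.4937
Wq = ρ/(μ−λ) = 0.4937/(94.02 − 46.42) = 0.4937/47.60 = 0.01037 hr

Final: 0.01037 hr


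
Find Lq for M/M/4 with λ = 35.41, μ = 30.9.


a = λ/μ = 1.1460; ρ = a/4 = 0.2865
P₀ = 0.317050
Lq = P₀·a^c·ρ / (c!·(1−ρ)²) = 0.317050·1.72453·0.2865/(24·0.50910)
= 0.01282

Final: 0.01282


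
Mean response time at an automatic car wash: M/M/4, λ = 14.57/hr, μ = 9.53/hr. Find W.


a = 1.5289; ρ = 0.3822; P₀ = 0.214517
Lq = P₀·a^c·ρ/(c!(1−ρ)²) = 0.04890
Wq = Lq/λ = 0.04890/14.57 = 0.003357 hr
W = Wq + 1/μ = 0.003357 + 0.10493 = 0.10829 hr

Final: 0.10829 hr


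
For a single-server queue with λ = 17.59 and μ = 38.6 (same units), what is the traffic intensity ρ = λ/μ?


ρ = λ/μ = 17.59/38.6 = 0.4557

Final: 0.4557


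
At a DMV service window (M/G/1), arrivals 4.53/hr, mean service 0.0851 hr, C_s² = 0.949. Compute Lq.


ρ = λ·E[S] = 4.53·0.0851 = 0.3855
Lq = ρ²(1+C_s²)/(2(1−ρ)) = 0.1486·(1+0.949)/(2·0.6145)
= 0.1486·1.9490/1.2290 = 0.23568

Final: 0.23568


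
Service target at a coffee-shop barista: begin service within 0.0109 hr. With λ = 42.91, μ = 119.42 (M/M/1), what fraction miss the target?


ρ = 42.91/119.42 = 0.3593
P(Wq > t) = ρ·e^{−(μ−λ)t} = 0.3593·e^{−0.8340}
= 0.3593·0.434326 = 0.156062

Final: 0.156062


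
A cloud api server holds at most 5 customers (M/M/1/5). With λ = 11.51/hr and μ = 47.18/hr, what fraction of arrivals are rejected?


ρ = λ/μ = 11.51/47.18 = 0.2440
P_K = (1−ρ)ρ^K/(1−ρ^(K+1)) = (0.7560·0.0008641)/(1 − 0.0002108)
= 0.0006533/0.999789 = 0.0006535

Final: 0.0006535


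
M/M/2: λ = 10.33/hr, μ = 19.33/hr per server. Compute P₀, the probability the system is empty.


a = λ/μ = 10.33/19.33 = 0.5344; ρ = a/c = 0.2672
Σ_{k=0}^{1} a^k/k! (terms k=0..1) = 1.00000 + 0.53440 = 1.53440
Tail: a^2/(2!(1−ρ)) = 0.28559/(2·0.7328) = 0.19486
P₀ = 1/(1.53440 + 0.19486) = 1/1.72926 = 0.578281

Final: 0.578281


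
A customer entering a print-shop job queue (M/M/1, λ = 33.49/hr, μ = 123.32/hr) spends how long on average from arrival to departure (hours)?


W = 1/(μ−λ) = 1/(123.32 − 33.49) = 1/89.83 = 0.01113 hr

Final: 0.01113 hr


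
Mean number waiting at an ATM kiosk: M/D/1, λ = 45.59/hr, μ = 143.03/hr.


ρ = 45.59/143.03 = 0.3187
M/D/1: Lq = ρ²/(2(1−ρ)) = 0.1016/(2·0.6813) = 0.07457

Final: 0.07457


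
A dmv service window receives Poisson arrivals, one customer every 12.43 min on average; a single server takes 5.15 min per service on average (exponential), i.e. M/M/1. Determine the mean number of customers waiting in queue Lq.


λ = 60/12.43 = 4.8270 /hr
μ = 60/5.15 = 11.6505 /hr
ρ = λ/μ = 4.8270/11.6505 = 0.4143
Lq = ρ²/(1−ρ) = 0.1717/0.5857 = 0.2931

Final: 0.2931


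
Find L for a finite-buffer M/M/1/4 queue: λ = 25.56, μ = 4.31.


ρ = 25.56/4.31 = 5.9304
L = ρ[1 − (K+1)ρ^K + Kρ^(K+1)] / [(1−ρ)(1−ρ^(K+1))]
Numerator: 5.9304·(1 − 5·1236.899225 + 4·7335.300275) = 137334.324630
Denominator: (-4.9304)·(-7334.300275) = 36160.993233
L = 137334.324630/36160.993233 = 3.7979

Final: 3.7979


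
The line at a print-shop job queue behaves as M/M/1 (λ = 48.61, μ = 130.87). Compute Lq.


ρ = 48.61/130.87 = 0.3714
Lq = ρ²/(1−ρ) = 0.1380/0.6286 = 0.2195

Final: 0.2195


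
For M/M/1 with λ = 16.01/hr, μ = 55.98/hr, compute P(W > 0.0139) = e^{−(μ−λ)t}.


W ~ Exponential(μ−λ) for M/M/1.
μ − λ = 55.98 − 16.01 = 39.9700
P(W > t) = e^{−(μ−λ)t} = e^{−0.5556} = 0.573738

Final: 0.573738


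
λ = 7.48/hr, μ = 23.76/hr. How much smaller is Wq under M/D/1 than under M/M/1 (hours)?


ρ = 7.48/23.76 = 0.3148
Wq(M/M/1) = ρ/(μ−λ) = 0.3148/16.28 = 0.01934 hr
Wq(M/D/1) = ρ/(2(μ−λ)) = 0.009669 hr
Savings = 0.01934 − 0.009669 = 0.009669 hr

Final: 0.009669 hr


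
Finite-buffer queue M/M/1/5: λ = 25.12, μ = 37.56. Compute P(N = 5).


ρ = λ/μ = 25.12/37.56 = 0.6688
P_K = (1−ρ)ρ^K/(1−ρ^(K+1)) = (0.3312·0.133804)/(1 − 0.089488)
= 0.044316/0.910512 = 0.048672

Final: 0.048672


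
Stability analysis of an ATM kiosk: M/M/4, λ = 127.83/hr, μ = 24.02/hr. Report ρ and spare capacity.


Total capacity cμ = 4·24.02 = 96.08/hr
ρ = λ/(cμ) = 127.83/96.08 = 1.3305
Stable ⇔ ρ < 1: NO
Spare capacity = cμ − λ = 96.08 − 127.83 = -31.75/hr

Final: ρ = 1.3305; unstable; margin = -31.75/hr


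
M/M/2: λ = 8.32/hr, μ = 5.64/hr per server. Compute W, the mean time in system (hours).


a = 1.4752; ρ = 0.7376; P₀ = 0.151020
Lq = P₀·a^c·ρ/(c!(1−ρ)²) = 1.76012
Wq = Lq/λ = 1.76012/8.32 = 0.21155 hr
W = Wq + 1/μ = 0.21155 + 0.17730 = 0.38886 hr

Final: 0.38886 hr
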